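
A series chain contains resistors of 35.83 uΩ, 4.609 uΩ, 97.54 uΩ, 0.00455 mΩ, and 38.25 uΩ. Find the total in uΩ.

In uΩ:
  35.83 uΩ → 35.83
  4.609 uΩ → 4.609
  97.54 uΩ → 97.54
  0.00455 mΩ = 0.00455 × 10³ uΩ = 4.55
  38.25 uΩ → 38.25
Sum: 35.83 + 4.609 + 97.54 + 4.55 + 38.25 = 180.779

180.779 uΩ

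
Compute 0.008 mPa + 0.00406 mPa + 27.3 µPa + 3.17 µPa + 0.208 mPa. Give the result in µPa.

250.53 µPa

In µPa:
  0.008 mPa = 0.008e3 µPa = 8
  0.00406 mPa = 0.00406e3 µPa = 4.06
  27.3 µPa → 27.3
  3.17 µPa → 3.17
  0.208 mPa = 0.208e3 µPa = 208
Sum: 8 + 4.06 + 27.3 + 3.17 + 208 = 250.53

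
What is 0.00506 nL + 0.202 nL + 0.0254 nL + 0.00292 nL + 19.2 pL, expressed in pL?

254.58 pL

In pL:
  0.00506 nL = 0.00506e3 pL = 5.06
  0.202 nL = 0.202e3 pL = 202
  0.0254 nL = 0.0254e3 pL = 25.4
  0.00292 nL = 0.00292e3 pL = 2.92
  19.2 pL → 19.2
Sum: 5.06 + 202 + 25.4 + 2.92 + 19.2 = 254.58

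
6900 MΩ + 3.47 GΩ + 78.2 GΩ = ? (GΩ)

88.57 GΩ

In GΩ:
  6900 MΩ = 6900e-3 GΩ = 6.9
  3.47 GΩ → 3.47
  78.2 GΩ → 78.2
Sum: 6.9 + 3.47 + 78.2 = 88.57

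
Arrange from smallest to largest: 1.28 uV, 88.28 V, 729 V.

1.28 uV = 0.00000128 V
88.28 V = 88.28 V
729 V = 729 V

1.28 uV < 88.28 V < 729 V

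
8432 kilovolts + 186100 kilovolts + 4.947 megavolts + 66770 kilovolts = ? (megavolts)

In megavolts:
  8432 kilovolts = 8432 × 10^-3 megavolts = 8.432
  186100 kilovolts = 186100 × 10^-3 megavolts = 186.1
  4.947 megavolts → 4.947
  66770 kilovolts = 66770 × 10^-3 megavolts = 66.77
Sum: 8.432 + 186.1 + 4.947 + 66.77 = 266.249

266.249 megavolts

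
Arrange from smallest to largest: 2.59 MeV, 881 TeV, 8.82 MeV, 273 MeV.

2.59 MeV = 2590000 eV
881 TeV = 881000000000000 eV
8.82 MeV = 8820000 eV
273 MeV = 273000000 eV

2.59 MeV < 8.82 MeV < 273 MeV < 881 TeV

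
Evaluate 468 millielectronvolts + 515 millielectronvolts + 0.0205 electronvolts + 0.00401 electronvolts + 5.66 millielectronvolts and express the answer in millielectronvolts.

1013.17 millielectronvolts

In millielectronvolts:
  468 millielectronvolts → 468
  515 millielectronvolts → 515
  0.0205 electronvolts = 0.0205 × 10^3 millielectronvolts = 20.5
  0.00401 electronvolts = 0.00401 × 10^3 millielectronvolts = 4.01
  5.66 millielectronvolts → 5.66
Sum: 468 + 515 + 20.5 + 4.01 + 5.66 = 1013.17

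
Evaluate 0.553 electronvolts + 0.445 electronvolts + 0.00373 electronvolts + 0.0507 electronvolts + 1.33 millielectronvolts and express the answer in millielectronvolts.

1053.76 millielectronvolts

In millielectronvolts:
  0.553 electronvolts = 0.553 × 10^3 millielectronvolts = 553
  0.445 electronvolts = 0.445 × 10^3 millielectronvolts = 445
  0.00373 electronvolts = 0.00373 × 10^3 millielectronvolts = 3.73
  0.0507 electronvolts = 0.0507 × 10^3 millielectronvolts = 50.7
  1.33 millielectronvolts → 1.33
Sum: 553 + 445 + 3.73 + 50.7 + 1.33 = 1053.76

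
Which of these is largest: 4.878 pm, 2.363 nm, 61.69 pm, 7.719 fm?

2.363 nm

4.878 pm = 0.000000000004878 m
2.363 nm = 0.000000002363 m
61.69 pm = 0.00000000006169 m
7.719 fm = 0.000000000000007719 m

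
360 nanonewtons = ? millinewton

nano = 10⁻⁹, milli = 10⁻³; factor is 10⁻⁶.
360 × 10⁻⁶ = 0.00036

0.00036 millinewtons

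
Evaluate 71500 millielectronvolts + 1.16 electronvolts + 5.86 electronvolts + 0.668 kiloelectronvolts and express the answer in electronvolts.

746.52 electronvolts

In electronvolts:
  71500 millielectronvolts = 71500 × 10⁻³ electronvolts = 71.5
  1.16 electronvolts → 1.16
  5.86 electronvolts → 5.86
  0.668 kiloelectronvolts = 0.668 × 10³ electronvolts = 668
Sum: 71.5 + 1.16 + 5.86 + 668 = 746.52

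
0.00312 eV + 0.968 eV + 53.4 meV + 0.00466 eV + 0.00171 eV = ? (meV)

1030.89 meV

In meV:
  0.00312 eV = 0.00312e3 meV = 3.12
  0.968 eV = 0.968e3 meV = 968
  53.4 meV → 53.4
  0.00466 eV = 0.00466e3 meV = 4.66
  0.00171 eV = 0.00171e3 meV = 1.71
Sum: 3.12 + 968 + 53.4 + 4.66 + 1.71 = 1030.89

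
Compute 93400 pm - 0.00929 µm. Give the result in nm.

84.11 nm

In nm:
  93400 pm = 93400e-3 nm = 93.4
  0.00929 µm = 0.00929e3 nm = 9.29
Difference: 93.4 - 9.29 = 84.11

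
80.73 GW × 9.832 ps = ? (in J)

80.73e9 × 9.832e-12 = 793.73736e-3 J

0.79373736 J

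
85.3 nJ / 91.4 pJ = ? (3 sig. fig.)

933

(85.3 × 10^-9) / (91.4 × 10^-12) = 0.9333 × 10^3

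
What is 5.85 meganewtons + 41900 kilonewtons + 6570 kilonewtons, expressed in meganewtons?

In meganewtons:
  5.85 meganewtons → 5.85
  41900 kilonewtons = 41900 × 10^-3 meganewtons = 41.9
  6570 kilonewtons = 6570 × 10^-3 meganewtons = 6.57
Sum: 5.85 + 41.9 + 6.57 = 54.32

54.32 meganewtons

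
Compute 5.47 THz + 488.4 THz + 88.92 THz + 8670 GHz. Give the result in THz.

591.46 THz

In THz:
  5.47 THz → 5.47
  488.4 THz → 488.4
  88.92 THz → 88.92
  8670 GHz = 8670 × 10⁻³ THz = 8.67
Sum: 5.47 + 488.4 + 88.92 + 8.67 = 591.46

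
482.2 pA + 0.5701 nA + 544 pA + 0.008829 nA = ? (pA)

In pA:
  482.2 pA → 482.2
  0.5701 nA = 0.5701 × 10^3 pA = 570.1
  544 pA → 544
  0.008829 nA = 0.008829 × 10^3 pA = 8.829
Sum: 482.2 + 570.1 + 544 + 8.829 = 1605.129

1605.129 pA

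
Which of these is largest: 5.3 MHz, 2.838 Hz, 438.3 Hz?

5.3 MHz = 5300000 Hz
2.838 Hz = 2.838 Hz
438.3 Hz = 438.3 Hz

5.3 MHz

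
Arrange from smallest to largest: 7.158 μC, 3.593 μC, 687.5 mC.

3.593 μC < 7.158 μC < 687.5 mC

7.158 μC = 0.000007158 C
3.593 μC = 0.000003593 C
687.5 mC = 0.6875 C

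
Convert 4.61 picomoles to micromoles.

pico = 1e-12, micro = 1e-6; factor is 1e-6.
4.61 × 1e-6 = 0.00000461

0.00000461 micromoles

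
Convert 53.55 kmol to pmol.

kilo = 1e3, pico = 1e-12; factor is 1e15.
53.55 × 1e15 = 53550000000000000

53550000000000000 pmol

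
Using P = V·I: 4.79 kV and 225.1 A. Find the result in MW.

1.078229 MW

4.79 × 10^3 × 225.1 = 1078.229 × 10^3 W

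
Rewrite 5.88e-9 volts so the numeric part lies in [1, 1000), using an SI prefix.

5.88 nanovolts

= 5.88e-9 volts; 1e-9 is nano.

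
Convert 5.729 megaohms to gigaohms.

mega = 10^6, giga = 10^9; factor is 10^-3.
5.729 × 10^-3 = 0.005729

0.005729 gigaohms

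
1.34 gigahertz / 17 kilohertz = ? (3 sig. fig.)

78800

(1.34 × 10⁹) / (17 × 10³) = 0.07882 × 10⁶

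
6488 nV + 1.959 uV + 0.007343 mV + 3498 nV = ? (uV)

19.288 uV

In uV:
  6488 nV = 6488 × 10⁻³ uV = 6.488
  1.959 uV → 1.959
  0.007343 mV = 0.007343 × 10³ uV = 7.343
  3498 nV = 3498 × 10⁻³ uV = 3.498
Sum: 6.488 + 1.959 + 7.343 + 3.498 = 19.288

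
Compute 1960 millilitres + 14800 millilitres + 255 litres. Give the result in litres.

In litres:
  1960 millilitres = 1960 × 10^-3 litres = 1.96
  14800 millilitres = 14800 × 10^-3 litres = 14.8
  255 litres → 255
Sum: 1.96 + 14.8 + 255 = 271.76

271.76 litres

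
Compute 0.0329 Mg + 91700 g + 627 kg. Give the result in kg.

751.6 kg

In kg:
  0.0329 Mg = 0.0329 × 10^3 kg = 32.9
  91700 g = 91700 × 10^-3 kg = 91.7
  627 kg → 627
Sum: 32.9 + 91.7 + 627 = 751.6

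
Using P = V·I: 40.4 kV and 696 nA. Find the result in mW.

40.4 × 10^3 × 696 × 10^-9 = 28118.4 × 10^-6 W

28.1184 mW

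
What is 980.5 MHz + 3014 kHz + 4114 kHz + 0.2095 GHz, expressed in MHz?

In MHz:
  980.5 MHz → 980.5
  3014 kHz = 3014 × 10⁻³ MHz = 3.014
  4114 kHz = 4114 × 10⁻³ MHz = 4.114
  0.2095 GHz = 0.2095 × 10³ MHz = 209.5
Sum: 980.5 + 3.014 + 4.114 + 209.5 = 1197.128

1197.128 MHz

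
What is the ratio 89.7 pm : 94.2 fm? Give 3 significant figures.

(89.7 × 10⁻¹²) / (94.2 × 10⁻¹⁵) = 0.9522 × 10³

952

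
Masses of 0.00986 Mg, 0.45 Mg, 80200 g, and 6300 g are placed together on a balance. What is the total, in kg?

546.36 kg

In kg:
  0.00986 Mg = 0.00986 × 10³ kg = 9.86
  0.45 Mg = 0.45 × 10³ kg = 450
  80200 g = 80200 × 10⁻³ kg = 80.2
  6300 g = 6300 × 10⁻³ kg = 6.3
Sum: 9.86 + 450 + 80.2 + 6.3 = 546.36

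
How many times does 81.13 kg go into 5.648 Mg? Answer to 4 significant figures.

69.62

(5.648 × 10⁶) / (81.13 × 10³) = 0.069617 × 10³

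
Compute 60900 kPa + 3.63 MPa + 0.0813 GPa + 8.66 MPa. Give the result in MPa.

In MPa:
  60900 kPa = 60900 × 10⁻³ MPa = 60.9
  3.63 MPa → 3.63
  0.0813 GPa = 0.0813 × 10³ MPa = 81.3
  8.66 MPa → 8.66
Sum: 60.9 + 3.63 + 81.3 + 8.66 = 154.49

154.49 MPa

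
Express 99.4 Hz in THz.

0.0000000000994 THz

(no prefix) = 10⁰, tera = 10¹²; factor is 10⁻¹².
99.4 × 10⁻¹² = 0.0000000000994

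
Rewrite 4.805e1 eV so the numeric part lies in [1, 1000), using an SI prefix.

48.05 eV

= 48.05 eV; mantissa already in [1, 1000).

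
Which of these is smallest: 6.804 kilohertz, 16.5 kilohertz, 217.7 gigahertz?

6.804 kilohertz

6.804 kilohertz = 6804 hertz
16.5 kilohertz = 16500 hertz
217.7 gigahertz = 217700000000 hertz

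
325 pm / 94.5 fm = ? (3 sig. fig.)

(325e-12) / (94.5e-15) = 3.439e3

3440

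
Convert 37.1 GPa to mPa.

giga = 10^9, milli = 10^-3; factor is 10^12.
37.1 × 10^12 = 37100000000000

37100000000000 mPa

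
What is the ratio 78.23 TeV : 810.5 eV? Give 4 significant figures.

(78.23e12) / (810.5) = 0.096521e12

96520000000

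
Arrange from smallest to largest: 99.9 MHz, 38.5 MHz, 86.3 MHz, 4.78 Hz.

4.78 Hz < 38.5 MHz < 86.3 MHz < 99.9 MHz

99.9 MHz = 99900000 Hz
38.5 MHz = 38500000 Hz
86.3 MHz = 86300000 Hz
4.78 Hz = 4.78 Hz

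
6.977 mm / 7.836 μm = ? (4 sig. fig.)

890.4

(6.977 × 10^-3) / (7.836 × 10^-6) = 0.89038 × 10^3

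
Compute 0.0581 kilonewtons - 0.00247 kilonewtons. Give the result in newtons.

In newtons:
  0.0581 kilonewtons = 0.0581 × 10³ newtons = 58.1
  0.00247 kilonewtons = 0.00247 × 10³ newtons = 2.47
Difference: 58.1 - 2.47 = 55.63

55.63 newtons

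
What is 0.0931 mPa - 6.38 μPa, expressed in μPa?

In μPa:
  0.0931 mPa = 0.0931 × 10^3 μPa = 93.1
  6.38 μPa → 6.38
Difference: 93.1 - 6.38 = 86.72

86.72 μPa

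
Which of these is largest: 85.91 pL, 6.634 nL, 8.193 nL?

85.91 pL = 0.00000000008591 L
6.634 nL = 0.000000006634 L
8.193 nL = 0.000000008193 L

8.193 nL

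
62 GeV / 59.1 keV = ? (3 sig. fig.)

1050000

(62 × 10⁹) / (59.1 × 10³) = 1.049 × 10⁶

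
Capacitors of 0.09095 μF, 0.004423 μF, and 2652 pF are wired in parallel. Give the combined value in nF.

In nF:
  0.09095 μF = 0.09095 × 10³ nF = 90.95
  0.004423 μF = 0.004423 × 10³ nF = 4.423
  2652 pF = 2652 × 10⁻³ nF = 2.652
Sum: 90.95 + 4.423 + 2.652 = 98.025

98.025 nF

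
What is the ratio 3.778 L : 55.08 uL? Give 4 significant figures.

(3.778) / (55.08e-6) = 0.068591e6

68590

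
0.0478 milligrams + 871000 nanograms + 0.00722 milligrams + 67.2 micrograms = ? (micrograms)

In micrograms:
  0.0478 milligrams = 0.0478 × 10^3 micrograms = 47.8
  871000 nanograms = 871000 × 10^-3 micrograms = 871
  0.00722 milligrams = 0.00722 × 10^3 micrograms = 7.22
  67.2 micrograms → 67.2
Sum: 47.8 + 871 + 7.22 + 67.2 = 993.22

993.22 micrograms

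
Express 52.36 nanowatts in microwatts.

0.05236 microwatts

nano = 1e-9, micro = 1e-6; factor is 1e-3.
52.36 × 1e-3 = 0.05236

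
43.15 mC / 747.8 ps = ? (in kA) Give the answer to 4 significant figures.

(43.15 × 10⁻³) / (747.8 × 10⁻¹²) = 0.0577026 × 10⁹ A

57700 kA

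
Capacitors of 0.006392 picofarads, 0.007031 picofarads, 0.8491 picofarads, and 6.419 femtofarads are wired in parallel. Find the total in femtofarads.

In femtofarads:
  0.006392 picofarads = 0.006392e3 femtofarads = 6.392
  0.007031 picofarads = 0.007031e3 femtofarads = 7.031
  0.8491 picofarads = 0.8491e3 femtofarads = 849.1
  6.419 femtofarads → 6.419
Sum: 6.392 + 7.031 + 849.1 + 6.419 = 868.942

868.942 femtofarads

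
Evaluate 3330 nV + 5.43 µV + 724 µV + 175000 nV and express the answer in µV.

In µV:
  3330 nV = 3330e-3 µV = 3.33
  5.43 µV → 5.43
  724 µV → 724
  175000 nV = 175000e-3 µV = 175
Sum: 3.33 + 5.43 + 724 + 175 = 907.76

907.76 µV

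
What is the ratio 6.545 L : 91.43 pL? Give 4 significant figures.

71580000000

(6.545) / (91.43e-12) = 0.071585e12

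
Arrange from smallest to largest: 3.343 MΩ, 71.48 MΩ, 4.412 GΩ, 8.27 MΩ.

3.343 MΩ = 3343000 Ω
71.48 MΩ = 71480000 Ω
4.412 GΩ = 4412000000 Ω
8.27 MΩ = 8270000 Ω

3.343 MΩ < 8.27 MΩ < 71.48 MΩ < 4.412 GΩ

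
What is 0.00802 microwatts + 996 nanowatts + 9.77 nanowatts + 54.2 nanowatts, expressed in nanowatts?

1067.99 nanowatts

In nanowatts:
  0.00802 microwatts = 0.00802e3 nanowatts = 8.02
  996 nanowatts → 996
  9.77 nanowatts → 9.77
  54.2 nanowatts → 54.2
Sum: 8.02 + 996 + 9.77 + 54.2 = 1067.99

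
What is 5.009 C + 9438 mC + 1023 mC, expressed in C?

15.47 C

In C:
  5.009 C → 5.009
  9438 mC = 9438 × 10^-3 C = 9.438
  1023 mC = 1023 × 10^-3 C = 1.023
Sum: 5.009 + 9.438 + 1.023 = 15.47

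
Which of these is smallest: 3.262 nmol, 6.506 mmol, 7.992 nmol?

3.262 nmol = 0.000000003262 mol
6.506 mmol = 0.006506 mol
7.992 nmol = 0.000000007992 mol

3.262 nmol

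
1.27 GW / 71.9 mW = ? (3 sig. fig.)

(1.27 × 10⁹) / (71.9 × 10⁻³) = 0.01766 × 10¹²

17700000000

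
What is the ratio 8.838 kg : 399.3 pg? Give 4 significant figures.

22130000000000

(8.838 × 10³) / (399.3 × 10⁻¹²) = 0.022134 × 10¹⁵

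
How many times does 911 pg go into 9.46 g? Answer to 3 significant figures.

10400000000

(9.46) / (911 × 10⁻¹²) = 0.01038 × 10¹²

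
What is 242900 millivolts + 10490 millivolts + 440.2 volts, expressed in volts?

693.59 volts

In volts:
  242900 millivolts = 242900 × 10^-3 volts = 242.9
  10490 millivolts = 10490 × 10^-3 volts = 10.49
  440.2 volts → 440.2
Sum: 242.9 + 10.49 + 440.2 = 693.59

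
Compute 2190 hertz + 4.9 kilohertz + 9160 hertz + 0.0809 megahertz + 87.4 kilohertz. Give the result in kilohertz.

In kilohertz:
  2190 hertz = 2190 × 10^-3 kilohertz = 2.19
  4.9 kilohertz → 4.9
  9160 hertz = 9160 × 10^-3 kilohertz = 9.16
  0.0809 megahertz = 0.0809 × 10^3 kilohertz = 80.9
  87.4 kilohertz → 87.4
Sum: 2.19 + 4.9 + 9.16 + 80.9 + 87.4 = 184.55

184.55 kilohertz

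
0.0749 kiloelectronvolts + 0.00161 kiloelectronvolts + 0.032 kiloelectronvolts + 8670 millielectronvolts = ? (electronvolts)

In electronvolts:
  0.0749 kiloelectronvolts = 0.0749 × 10^3 electronvolts = 74.9
  0.00161 kiloelectronvolts = 0.00161 × 10^3 electronvolts = 1.61
  0.032 kiloelectronvolts = 0.032 × 10^3 electronvolts = 32
  8670 millielectronvolts = 8670 × 10^-3 electronvolts = 8.67
Sum: 74.9 + 1.61 + 32 + 8.67 = 117.18

117.18 electronvolts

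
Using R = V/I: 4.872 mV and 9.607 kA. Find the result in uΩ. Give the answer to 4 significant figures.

0.5071 uΩ

(4.872e-3) / (9.607e3) = 0.50713e-6 Ω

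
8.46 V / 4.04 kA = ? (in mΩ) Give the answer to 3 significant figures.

2.09 mΩ

(8.46) / (4.04 × 10³) = 2.0941 × 10⁻³ Ω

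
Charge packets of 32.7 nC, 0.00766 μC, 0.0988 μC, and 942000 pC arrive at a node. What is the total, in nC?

1081.16 nC

In nC:
  32.7 nC → 32.7
  0.00766 μC = 0.00766 × 10^3 nC = 7.66
  0.0988 μC = 0.0988 × 10^3 nC = 98.8
  942000 pC = 942000 × 10^-3 nC = 942
Sum: 32.7 + 7.66 + 98.8 + 942 = 1081.16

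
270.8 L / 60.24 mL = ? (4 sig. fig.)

(270.8) / (60.24 × 10^-3) = 4.4954 × 10^3

4495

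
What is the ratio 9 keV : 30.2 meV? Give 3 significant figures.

(9 × 10^3) / (30.2 × 10^-3) = 0.298 × 10^6

298000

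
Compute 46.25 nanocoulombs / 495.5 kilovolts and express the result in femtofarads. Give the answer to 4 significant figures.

(46.25e-9) / (495.5e3) = 0.0933401e-12 F

93.34 femtofarads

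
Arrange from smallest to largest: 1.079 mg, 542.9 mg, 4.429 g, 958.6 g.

1.079 mg < 542.9 mg < 4.429 g < 958.6 g

1.079 mg = 0.001079 g
542.9 mg = 0.5429 g
4.429 g = 4.429 g
958.6 g = 958.6 g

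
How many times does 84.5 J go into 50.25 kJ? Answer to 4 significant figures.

594.7

(50.25 × 10^3) / (84.5) = 0.59467 × 10^3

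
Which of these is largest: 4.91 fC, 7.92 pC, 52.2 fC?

4.91 fC = 0.00000000000000491 C
7.92 pC = 0.00000000000792 C
52.2 fC = 0.0000000000000522 C

7.92 pC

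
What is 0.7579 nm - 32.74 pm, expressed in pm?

In pm:
  0.7579 nm = 0.7579 × 10^3 pm = 757.9
  32.74 pm → 32.74
Difference: 757.9 - 32.74 = 725.16

725.16 pm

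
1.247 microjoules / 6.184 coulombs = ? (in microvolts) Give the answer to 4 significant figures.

(1.247 × 10⁻⁶) / (6.184) = 0.201649 × 10⁻⁶ V

0.2016 microvolts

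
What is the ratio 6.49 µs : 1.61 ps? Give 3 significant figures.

4030000

(6.49 × 10⁻⁶) / (1.61 × 10⁻¹²) = 4.031 × 10⁶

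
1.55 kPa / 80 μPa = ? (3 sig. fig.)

(1.55 × 10³) / (80 × 10⁻⁶) = 0.01938 × 10⁹

19400000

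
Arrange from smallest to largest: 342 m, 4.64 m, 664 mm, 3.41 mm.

3.41 mm < 664 mm < 4.64 m < 342 m

342 m = 342 m
4.64 m = 4.64 m
664 mm = 0.664 m
3.41 mm = 0.00341 m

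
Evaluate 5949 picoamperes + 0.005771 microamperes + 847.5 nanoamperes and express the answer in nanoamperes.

859.22 nanoamperes

In nanoamperes:
  5949 picoamperes = 5949 × 10^-3 nanoamperes = 5.949
  0.005771 microamperes = 0.005771 × 10^3 nanoamperes = 5.771
  847.5 nanoamperes → 847.5
Sum: 5.949 + 5.771 + 847.5 = 859.22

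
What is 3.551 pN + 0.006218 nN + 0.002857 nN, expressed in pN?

12.626 pN

In pN:
  3.551 pN → 3.551
  0.006218 nN = 0.006218e3 pN = 6.218
  0.002857 nN = 0.002857e3 pN = 2.857
Sum: 3.551 + 6.218 + 2.857 = 12.626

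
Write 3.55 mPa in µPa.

3550 µPa

milli = 10⁻³, micro = 10⁻⁶; factor is 10³.
3.55 × 10³ = 3550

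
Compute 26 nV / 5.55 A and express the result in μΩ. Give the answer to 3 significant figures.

(26 × 10^-9) / (5.55) = 4.6847 × 10^-9 Ω

0.00468 μΩ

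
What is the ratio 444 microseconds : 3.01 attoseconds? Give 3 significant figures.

(444 × 10⁻⁶) / (3.01 × 10⁻¹⁸) = 147.5 × 10¹²

148000000000000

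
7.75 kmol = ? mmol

kilo = 10^3, milli = 10^-3; factor is 10^6.
7.75 × 10^6 = 7750000

7750000 mmol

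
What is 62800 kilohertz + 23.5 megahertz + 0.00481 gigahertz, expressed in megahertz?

91.11 megahertz

In megahertz:
  62800 kilohertz = 62800 × 10⁻³ megahertz = 62.8
  23.5 megahertz → 23.5
  0.00481 gigahertz = 0.00481 × 10³ megahertz = 4.81
Sum: 62.8 + 23.5 + 4.81 = 91.11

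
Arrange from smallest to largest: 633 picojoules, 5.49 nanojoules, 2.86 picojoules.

633 picojoules = 0.000000000633 joules
5.49 nanojoules = 0.00000000549 joules
2.86 picojoules = 0.00000000000286 joules

2.86 picojoules < 633 picojoules < 5.49 nanojoules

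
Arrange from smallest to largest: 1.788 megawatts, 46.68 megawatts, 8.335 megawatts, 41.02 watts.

41.02 watts < 1.788 megawatts < 8.335 megawatts < 46.68 megawatts

1.788 megawatts = 1788000 watts
46.68 megawatts = 46680000 watts
8.335 megawatts = 8335000 watts
41.02 watts = 41.02 watts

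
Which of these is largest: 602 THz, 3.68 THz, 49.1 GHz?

602 THz = 602000000000000 Hz
3.68 THz = 3680000000000 Hz
49.1 GHz = 49100000000 Hz

602 THz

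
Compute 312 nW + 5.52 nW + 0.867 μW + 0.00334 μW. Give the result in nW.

1187.86 nW

In nW:
  312 nW → 312
  5.52 nW → 5.52
  0.867 μW = 0.867 × 10³ nW = 867
  0.00334 μW = 0.00334 × 10³ nW = 3.34
Sum: 312 + 5.52 + 867 + 3.34 = 1187.86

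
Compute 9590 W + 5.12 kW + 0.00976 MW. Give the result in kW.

In kW:
  9590 W = 9590e-3 kW = 9.59
  5.12 kW → 5.12
  0.00976 MW = 0.00976e3 kW = 9.76
Sum: 9.59 + 5.12 + 9.76 = 24.47

24.47 kW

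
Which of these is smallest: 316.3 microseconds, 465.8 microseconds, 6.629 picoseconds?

6.629 picoseconds

316.3 microseconds = 0.0003163 seconds
465.8 microseconds = 0.0004658 seconds
6.629 picoseconds = 0.000000000006629 seconds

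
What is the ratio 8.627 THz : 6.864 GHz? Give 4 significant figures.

1257

(8.627 × 10^12) / (6.864 × 10^9) = 1.2568 × 10^3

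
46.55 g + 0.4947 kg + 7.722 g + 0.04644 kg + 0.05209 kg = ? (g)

647.502 g

In g:
  46.55 g → 46.55
  0.4947 kg = 0.4947 × 10³ g = 494.7
  7.722 g → 7.722
  0.04644 kg = 0.04644 × 10³ g = 46.44
  0.05209 kg = 0.05209 × 10³ g = 52.09
Sum: 46.55 + 494.7 + 7.722 + 46.44 + 52.09 = 647.502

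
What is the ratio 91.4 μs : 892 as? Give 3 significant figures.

102000000000

(91.4 × 10^-6) / (892 × 10^-18) = 0.1025 × 10^12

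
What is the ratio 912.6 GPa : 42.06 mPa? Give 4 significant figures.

(912.6 × 10^9) / (42.06 × 10^-3) = 21.698 × 10^12

21700000000000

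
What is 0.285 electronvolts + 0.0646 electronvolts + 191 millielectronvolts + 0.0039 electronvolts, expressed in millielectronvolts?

544.5 millielectronvolts

In millielectronvolts:
  0.285 electronvolts = 0.285 × 10^3 millielectronvolts = 285
  0.0646 electronvolts = 0.0646 × 10^3 millielectronvolts = 64.6
  191 millielectronvolts → 191
  0.0039 electronvolts = 0.0039 × 10^3 millielectronvolts = 3.9
Sum: 285 + 64.6 + 191 + 3.9 = 544.5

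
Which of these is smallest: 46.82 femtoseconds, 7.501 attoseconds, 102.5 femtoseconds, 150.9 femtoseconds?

7.501 attoseconds

46.82 femtoseconds = 0.00000000000004682 seconds
7.501 attoseconds = 0.000000000000000007501 seconds
102.5 femtoseconds = 0.0000000000001025 seconds
150.9 femtoseconds = 0.0000000000001509 seconds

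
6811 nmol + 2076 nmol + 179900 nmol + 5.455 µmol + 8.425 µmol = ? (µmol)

202.667 µmol

In µmol:
  6811 nmol = 6811 × 10^-3 µmol = 6.811
  2076 nmol = 2076 × 10^-3 µmol = 2.076
  179900 nmol = 179900 × 10^-3 µmol = 179.9
  5.455 µmol → 5.455
  8.425 µmol → 8.425
Sum: 6.811 + 2.076 + 179.9 + 5.455 + 8.425 = 202.667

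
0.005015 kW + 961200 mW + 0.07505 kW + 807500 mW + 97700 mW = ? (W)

1946.465 W

In W:
  0.005015 kW = 0.005015e3 W = 5.015
  961200 mW = 961200e-3 W = 961.2
  0.07505 kW = 0.07505e3 W = 75.05
  807500 mW = 807500e-3 W = 807.5
  97700 mW = 97700e-3 W = 97.7
Sum: 5.015 + 961.2 + 75.05 + 807.5 + 97.7 = 1946.465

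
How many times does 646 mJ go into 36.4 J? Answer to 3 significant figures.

(36.4) / (646 × 10⁻³) = 0.05635 × 10³

56.3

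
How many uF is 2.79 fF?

0.00000000279 uF

femto = 1e-15, micro = 1e-6; factor is 1e-9.
2.79 × 1e-9 = 0.00000000279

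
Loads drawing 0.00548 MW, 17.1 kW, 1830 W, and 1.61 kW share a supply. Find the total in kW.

In kW:
  0.00548 MW = 0.00548 × 10³ kW = 5.48
  17.1 kW → 17.1
  1830 W = 1830 × 10⁻³ kW = 1.83
  1.61 kW → 1.61
Sum: 5.48 + 17.1 + 1.83 + 1.61 = 26.02

26.02 kW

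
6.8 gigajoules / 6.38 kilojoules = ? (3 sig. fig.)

1070000

(6.8 × 10⁹) / (6.38 × 10³) = 1.066 × 10⁶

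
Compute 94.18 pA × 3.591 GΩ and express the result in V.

0.33820038 V

94.18 × 10^-12 × 3.591 × 10^9 = 338.20038 × 10^-3 V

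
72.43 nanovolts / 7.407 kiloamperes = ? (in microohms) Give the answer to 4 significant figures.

(72.43e-9) / (7.407e3) = 9.77859e-12 Ω

0.000009779 microohms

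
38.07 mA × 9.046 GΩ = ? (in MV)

38.07 × 10⁻³ × 9.046 × 10⁹ = 344.38122 × 10⁶ V

344.38122 MV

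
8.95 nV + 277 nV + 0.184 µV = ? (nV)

469.95 nV

In nV:
  8.95 nV → 8.95
  277 nV → 277
  0.184 µV = 0.184 × 10³ nV = 184
Sum: 8.95 + 277 + 184 = 469.95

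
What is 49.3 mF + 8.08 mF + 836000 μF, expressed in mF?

In mF:
  49.3 mF → 49.3
  8.08 mF → 8.08
  836000 μF = 836000 × 10⁻³ mF = 836
Sum: 49.3 + 8.08 + 836 = 893.38

893.38 mF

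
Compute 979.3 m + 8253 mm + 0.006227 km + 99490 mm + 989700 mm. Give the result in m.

In m:
  979.3 m → 979.3
  8253 mm = 8253 × 10^-3 m = 8.253
  0.006227 km = 0.006227 × 10^3 m = 6.227
  99490 mm = 99490 × 10^-3 m = 99.49
  989700 mm = 989700 × 10^-3 m = 989.7
Sum: 979.3 + 8.253 + 6.227 + 99.49 + 989.7 = 2082.97

2082.97 m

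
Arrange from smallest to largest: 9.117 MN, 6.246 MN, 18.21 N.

9.117 MN = 9117000 N
6.246 MN = 6246000 N
18.21 N = 18.21 N

18.21 N < 6.246 MN < 9.117 MN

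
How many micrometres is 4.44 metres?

(no prefix) = 10⁰, micro = 10⁻⁶; factor is 10⁶.
4.44 × 10⁶ = 4440000

4440000 micrometres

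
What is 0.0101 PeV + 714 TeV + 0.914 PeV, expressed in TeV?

1638.1 TeV

In TeV:
  0.0101 PeV = 0.0101 × 10³ TeV = 10.1
  714 TeV → 714
  0.914 PeV = 0.914 × 10³ TeV = 914
Sum: 10.1 + 714 + 914 = 1638.1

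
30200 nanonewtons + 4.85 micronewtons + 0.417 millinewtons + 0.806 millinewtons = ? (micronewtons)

In micronewtons:
  30200 nanonewtons = 30200 × 10^-3 micronewtons = 30.2
  4.85 micronewtons → 4.85
  0.417 millinewtons = 0.417 × 10^3 micronewtons = 417
  0.806 millinewtons = 0.806 × 10^3 micronewtons = 806
Sum: 30.2 + 4.85 + 417 + 806 = 1258.05

1258.05 micronewtons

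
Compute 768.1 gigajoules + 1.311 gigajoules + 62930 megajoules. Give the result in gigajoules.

In gigajoules:
  768.1 gigajoules → 768.1
  1.311 gigajoules → 1.311
  62930 megajoules = 62930e-3 gigajoules = 62.93
Sum: 768.1 + 1.311 + 62.93 = 832.341

832.341 gigajoules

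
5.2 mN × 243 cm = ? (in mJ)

5.2e-3 × 243e-2 = 1263.6e-5 J

12.636 mJ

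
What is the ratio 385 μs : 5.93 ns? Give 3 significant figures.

(385 × 10⁻⁶) / (5.93 × 10⁻⁹) = 64.92 × 10³

64900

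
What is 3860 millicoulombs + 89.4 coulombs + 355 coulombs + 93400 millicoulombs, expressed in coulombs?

541.66 coulombs

In coulombs:
  3860 millicoulombs = 3860 × 10^-3 coulombs = 3.86
  89.4 coulombs → 89.4
  355 coulombs → 355
  93400 millicoulombs = 93400 × 10^-3 coulombs = 93.4
Sum: 3.86 + 89.4 + 355 + 93.4 = 541.66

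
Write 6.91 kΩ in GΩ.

kilo = 1e3, giga = 1e9; factor is 1e-6.
6.91 × 1e-6 = 0.00000691

0.00000691 GΩ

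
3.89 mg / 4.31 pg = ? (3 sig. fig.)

(3.89 × 10^-3) / (4.31 × 10^-12) = 0.9026 × 10^9

903000000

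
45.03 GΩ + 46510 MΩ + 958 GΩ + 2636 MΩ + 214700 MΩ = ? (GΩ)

In GΩ:
  45.03 GΩ → 45.03
  46510 MΩ = 46510e-3 GΩ = 46.51
  958 GΩ → 958
  2636 MΩ = 2636e-3 GΩ = 2.636
  214700 MΩ = 214700e-3 GΩ = 214.7
Sum: 45.03 + 46.51 + 958 + 2.636 + 214.7 = 1266.876

1266.876 GΩ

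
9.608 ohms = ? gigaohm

0.000000009608 gigaohms

(no prefix) = 1e0, giga = 1e9; factor is 1e-9.
9.608 × 1e-9 = 0.000000009608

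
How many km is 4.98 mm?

milli = 10⁻³, kilo = 10³; factor is 10⁻⁶.
4.98 × 10⁻⁶ = 0.00000498

0.00000498 km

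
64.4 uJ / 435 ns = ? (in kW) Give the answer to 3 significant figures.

(64.4e-6) / (435e-9) = 0.14805e3 W

0.148 kW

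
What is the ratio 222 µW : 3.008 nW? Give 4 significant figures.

(222 × 10⁻⁶) / (3.008 × 10⁻⁹) = 73.803 × 10³

73800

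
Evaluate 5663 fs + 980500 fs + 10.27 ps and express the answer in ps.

996.433 ps

In ps:
  5663 fs = 5663 × 10^-3 ps = 5.663
  980500 fs = 980500 × 10^-3 ps = 980.5
  10.27 ps → 10.27
Sum: 5.663 + 980.5 + 10.27 = 996.433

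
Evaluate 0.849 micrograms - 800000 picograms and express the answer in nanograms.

In nanograms:
  0.849 micrograms = 0.849 × 10³ nanograms = 849
  800000 picograms = 800000 × 10⁻³ nanograms = 800
Difference: 849 - 800 = 49

49 nanograms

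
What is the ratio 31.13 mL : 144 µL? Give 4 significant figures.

(31.13 × 10^-3) / (144 × 10^-6) = 0.21618 × 10^3

216.2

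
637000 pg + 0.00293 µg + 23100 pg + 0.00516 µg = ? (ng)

In ng:
  637000 pg = 637000 × 10⁻³ ng = 637
  0.00293 µg = 0.00293 × 10³ ng = 2.93
  23100 pg = 23100 × 10⁻³ ng = 23.1
  0.00516 µg = 0.00516 × 10³ ng = 5.16
Sum: 637 + 2.93 + 23.1 + 5.16 = 668.19

668.19 ng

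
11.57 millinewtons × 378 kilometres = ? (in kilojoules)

4.37346 kilojoules

11.57e-3 × 378e3 = 4373.46 J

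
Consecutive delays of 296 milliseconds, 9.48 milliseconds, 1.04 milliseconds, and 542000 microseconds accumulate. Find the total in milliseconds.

848.52 milliseconds

In milliseconds:
  296 milliseconds → 296
  9.48 milliseconds → 9.48
  1.04 milliseconds → 1.04
  542000 microseconds = 542000 × 10⁻³ milliseconds = 542
Sum: 296 + 9.48 + 1.04 + 542 = 848.52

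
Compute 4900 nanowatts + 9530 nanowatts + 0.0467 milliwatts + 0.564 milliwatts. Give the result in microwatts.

In microwatts:
  4900 nanowatts = 4900e-3 microwatts = 4.9
  9530 nanowatts = 9530e-3 microwatts = 9.53
  0.0467 milliwatts = 0.0467e3 microwatts = 46.7
  0.564 milliwatts = 0.564e3 microwatts = 564
Sum: 4.9 + 9.53 + 46.7 + 564 = 625.13

625.13 microwatts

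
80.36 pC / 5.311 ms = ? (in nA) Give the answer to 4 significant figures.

(80.36 × 10⁻¹²) / (5.311 × 10⁻³) = 15.1309 × 10⁻⁹ A

15.13 nA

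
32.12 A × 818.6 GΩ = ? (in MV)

32.12 × 818.6 × 10⁹ = 26293.432 × 10⁹ V

26293432 MV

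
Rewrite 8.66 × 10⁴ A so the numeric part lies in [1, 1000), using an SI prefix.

86.6 kA

= 86.6 × 10³ A; 10³ is kilo.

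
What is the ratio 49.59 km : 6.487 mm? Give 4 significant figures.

7645000

(49.59 × 10³) / (6.487 × 10⁻³) = 7.6445 × 10⁶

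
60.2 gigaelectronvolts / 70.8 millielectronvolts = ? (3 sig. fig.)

850000000000

(60.2 × 10^9) / (70.8 × 10^-3) = 0.8503 × 10^12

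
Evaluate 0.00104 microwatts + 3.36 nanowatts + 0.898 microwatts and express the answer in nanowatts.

902.4 nanowatts

In nanowatts:
  0.00104 microwatts = 0.00104 × 10³ nanowatts = 1.04
  3.36 nanowatts → 3.36
  0.898 microwatts = 0.898 × 10³ nanowatts = 898
Sum: 1.04 + 3.36 + 898 = 902.4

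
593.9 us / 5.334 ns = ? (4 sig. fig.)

(593.9e-6) / (5.334e-9) = 111.34e3

111300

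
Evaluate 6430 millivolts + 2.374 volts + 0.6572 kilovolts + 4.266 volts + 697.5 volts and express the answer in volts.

1367.77 volts

In volts:
  6430 millivolts = 6430 × 10^-3 volts = 6.43
  2.374 volts → 2.374
  0.6572 kilovolts = 0.6572 × 10^3 volts = 657.2
  4.266 volts → 4.266
  697.5 volts → 697.5
Sum: 6.43 + 2.374 + 657.2 + 4.266 + 697.5 = 1367.77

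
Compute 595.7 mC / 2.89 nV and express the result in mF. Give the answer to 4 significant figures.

206100000000 mF

(595.7 × 10^-3) / (2.89 × 10^-9) = 206.125 × 10^6 F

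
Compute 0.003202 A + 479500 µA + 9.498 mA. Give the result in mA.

In mA:
  0.003202 A = 0.003202 × 10³ mA = 3.202
  479500 µA = 479500 × 10⁻³ mA = 479.5
  9.498 mA → 9.498
Sum: 3.202 + 479.5 + 9.498 = 492.2

492.2 mA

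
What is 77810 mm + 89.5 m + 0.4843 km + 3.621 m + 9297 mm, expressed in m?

664.528 m

In m:
  77810 mm = 77810 × 10^-3 m = 77.81
  89.5 m → 89.5
  0.4843 km = 0.4843 × 10^3 m = 484.3
  3.621 m → 3.621
  9297 mm = 9297 × 10^-3 m = 9.297
Sum: 77.81 + 89.5 + 484.3 + 3.621 + 9.297 = 664.528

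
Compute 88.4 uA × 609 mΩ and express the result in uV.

53.8356 uV

88.4 × 10⁻⁶ × 609 × 10⁻³ = 53835.6 × 10⁻⁹ V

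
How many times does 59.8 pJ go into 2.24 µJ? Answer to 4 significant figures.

(2.24 × 10^-6) / (59.8 × 10^-12) = 0.037458 × 10^6

37460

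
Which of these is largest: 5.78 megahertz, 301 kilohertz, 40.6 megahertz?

5.78 megahertz = 5780000 hertz
301 kilohertz = 301000 hertz
40.6 megahertz = 40600000 hertz

40.6 megahertz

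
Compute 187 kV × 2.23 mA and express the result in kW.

187 × 10³ × 2.23 × 10⁻³ = 417.01 W

0.41701 kW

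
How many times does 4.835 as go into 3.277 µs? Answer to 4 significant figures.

677800000000

(3.277 × 10⁻⁶) / (4.835 × 10⁻¹⁸) = 0.67777 × 10¹²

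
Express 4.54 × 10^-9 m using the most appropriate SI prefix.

4.54 nm

= 4.54 × 10^-9 m; 10^-9 is nano.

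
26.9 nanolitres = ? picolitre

nano = 10^-9, pico = 10^-12; factor is 10^3.
26.9 × 10^3 = 26900

26900 picolitres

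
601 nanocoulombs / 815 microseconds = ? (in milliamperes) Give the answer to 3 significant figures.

0.737 milliamperes

(601e-9) / (815e-6) = 0.73742e-3 A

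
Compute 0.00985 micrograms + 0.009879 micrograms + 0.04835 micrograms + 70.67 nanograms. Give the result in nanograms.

In nanograms:
  0.00985 micrograms = 0.00985e3 nanograms = 9.85
  0.009879 micrograms = 0.009879e3 nanograms = 9.879
  0.04835 micrograms = 0.04835e3 nanograms = 48.35
  70.67 nanograms → 70.67
Sum: 9.85 + 9.879 + 48.35 + 70.67 = 138.749

138.749 nanograms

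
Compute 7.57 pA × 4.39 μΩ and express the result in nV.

0.0000000332323 nV

7.57 × 10^-12 × 4.39 × 10^-6 = 33.2323 × 10^-18 V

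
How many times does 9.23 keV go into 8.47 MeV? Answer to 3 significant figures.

(8.47e6) / (9.23e3) = 0.9177e3

918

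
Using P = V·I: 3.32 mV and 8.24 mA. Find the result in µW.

27.3568 µW

3.32e-3 × 8.24e-3 = 27.3568e-6 W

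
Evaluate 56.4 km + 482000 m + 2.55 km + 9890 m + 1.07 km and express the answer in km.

551.91 km

In km:
  56.4 km → 56.4
  482000 m = 482000 × 10^-3 km = 482
  2.55 km → 2.55
  9890 m = 9890 × 10^-3 km = 9.89
  1.07 km → 1.07
Sum: 56.4 + 482 + 2.55 + 9.89 + 1.07 = 551.91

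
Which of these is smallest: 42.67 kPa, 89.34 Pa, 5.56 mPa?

42.67 kPa = 42670 Pa
89.34 Pa = 89.34 Pa
5.56 mPa = 0.00556 Pa

5.56 mPa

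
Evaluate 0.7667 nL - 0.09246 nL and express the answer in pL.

674.24 pL

In pL:
  0.7667 nL = 0.7667 × 10^3 pL = 766.7
  0.09246 nL = 0.09246 × 10^3 pL = 92.46
Difference: 766.7 - 92.46 = 674.24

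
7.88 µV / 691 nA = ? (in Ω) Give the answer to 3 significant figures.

(7.88e-6) / (691e-9) = 0.011404e3 Ω

11.4 Ω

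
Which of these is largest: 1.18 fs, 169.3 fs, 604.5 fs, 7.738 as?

1.18 fs = 0.00000000000000118 s
169.3 fs = 0.0000000000001693 s
604.5 fs = 0.0000000000006045 s
7.738 as = 0.000000000000000007738 s

604.5 fs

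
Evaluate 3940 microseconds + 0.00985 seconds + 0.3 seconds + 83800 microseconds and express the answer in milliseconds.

In milliseconds:
  3940 microseconds = 3940e-3 milliseconds = 3.94
  0.00985 seconds = 0.00985e3 milliseconds = 9.85
  0.3 seconds = 0.3e3 milliseconds = 300
  83800 microseconds = 83800e-3 milliseconds = 83.8
Sum: 3.94 + 9.85 + 300 + 83.8 = 397.59

397.59 milliseconds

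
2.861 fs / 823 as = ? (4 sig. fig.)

3.476

(2.861 × 10^-15) / (823 × 10^-18) = 0.0034763 × 10^3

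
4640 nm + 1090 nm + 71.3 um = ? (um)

77.03 um

In um:
  4640 nm = 4640 × 10^-3 um = 4.64
  1090 nm = 1090 × 10^-3 um = 1.09
  71.3 um → 71.3
Sum: 4.64 + 1.09 + 71.3 = 77.03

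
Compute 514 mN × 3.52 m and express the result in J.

514e-3 × 3.52 = 1809.28e-3 J

1.80928 J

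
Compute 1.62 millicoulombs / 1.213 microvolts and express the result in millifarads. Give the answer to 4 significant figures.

(1.62 × 10^-3) / (1.213 × 10^-6) = 1.33553 × 10^3 F

1336000 millifarads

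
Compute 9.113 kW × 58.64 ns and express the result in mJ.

0.53438632 mJ

9.113 × 10^3 × 58.64 × 10^-9 = 534.38632 × 10^-6 J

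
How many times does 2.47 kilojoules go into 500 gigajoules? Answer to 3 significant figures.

202000000

(500 × 10^9) / (2.47 × 10^3) = 202.4 × 10^6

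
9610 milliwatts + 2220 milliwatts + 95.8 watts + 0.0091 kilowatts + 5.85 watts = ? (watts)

122.58 watts

In watts:
  9610 milliwatts = 9610 × 10⁻³ watts = 9.61
  2220 milliwatts = 2220 × 10⁻³ watts = 2.22
  95.8 watts → 95.8
  0.0091 kilowatts = 0.0091 × 10³ watts = 9.1
  5.85 watts → 5.85
Sum: 9.61 + 2.22 + 95.8 + 9.1 + 5.85 = 122.58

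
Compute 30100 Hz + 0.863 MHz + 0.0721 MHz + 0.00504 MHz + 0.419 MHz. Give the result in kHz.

In kHz:
  30100 Hz = 30100 × 10⁻³ kHz = 30.1
  0.863 MHz = 0.863 × 10³ kHz = 863
  0.0721 MHz = 0.0721 × 10³ kHz = 72.1
  0.00504 MHz = 0.00504 × 10³ kHz = 5.04
  0.419 MHz = 0.419 × 10³ kHz = 419
Sum: 30.1 + 863 + 72.1 + 5.04 + 419 = 1389.24

1389.24 kHz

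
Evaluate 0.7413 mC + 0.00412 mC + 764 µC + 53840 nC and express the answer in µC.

In µC:
  0.7413 mC = 0.7413 × 10³ µC = 741.3
  0.00412 mC = 0.00412 × 10³ µC = 4.12
  764 µC → 764
  53840 nC = 53840 × 10⁻³ µC = 53.84
Sum: 741.3 + 4.12 + 764 + 53.84 = 1563.26

1563.26 µC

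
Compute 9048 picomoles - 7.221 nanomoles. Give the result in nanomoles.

1.827 nanomoles

In nanomoles:
  9048 picomoles = 9048 × 10⁻³ nanomoles = 9.048
  7.221 nanomoles → 7.221
Difference: 9.048 - 7.221 = 1.827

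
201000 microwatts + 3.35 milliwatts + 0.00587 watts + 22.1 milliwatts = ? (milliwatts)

232.32 milliwatts

In milliwatts:
  201000 microwatts = 201000 × 10^-3 milliwatts = 201
  3.35 milliwatts → 3.35
  0.00587 watts = 0.00587 × 10^3 milliwatts = 5.87
  22.1 milliwatts → 22.1
Sum: 201 + 3.35 + 5.87 + 22.1 = 232.32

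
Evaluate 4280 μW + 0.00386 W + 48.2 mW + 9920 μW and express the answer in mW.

In mW:
  4280 μW = 4280e-3 mW = 4.28
  0.00386 W = 0.00386e3 mW = 3.86
  48.2 mW → 48.2
  9920 μW = 9920e-3 mW = 9.92
Sum: 4.28 + 3.86 + 48.2 + 9.92 = 66.26

66.26 mW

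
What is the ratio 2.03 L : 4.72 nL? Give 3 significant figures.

430000000

(2.03) / (4.72e-9) = 0.4301e9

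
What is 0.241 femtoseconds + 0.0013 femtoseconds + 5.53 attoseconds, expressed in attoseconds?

247.83 attoseconds

In attoseconds:
  0.241 femtoseconds = 0.241 × 10^3 attoseconds = 241
  0.0013 femtoseconds = 0.0013 × 10^3 attoseconds = 1.3
  5.53 attoseconds → 5.53
Sum: 241 + 1.3 + 5.53 = 247.83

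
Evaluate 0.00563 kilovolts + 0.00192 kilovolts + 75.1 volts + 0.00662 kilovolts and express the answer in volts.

In volts:
  0.00563 kilovolts = 0.00563 × 10^3 volts = 5.63
  0.00192 kilovolts = 0.00192 × 10^3 volts = 1.92
  75.1 volts → 75.1
  0.00662 kilovolts = 0.00662 × 10^3 volts = 6.62
Sum: 5.63 + 1.92 + 75.1 + 6.62 = 89.27

89.27 volts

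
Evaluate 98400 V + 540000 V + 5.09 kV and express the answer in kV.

In kV:
  98400 V = 98400 × 10^-3 kV = 98.4
  540000 V = 540000 × 10^-3 kV = 540
  5.09 kV → 5.09
Sum: 98.4 + 540 + 5.09 = 643.49

643.49 kV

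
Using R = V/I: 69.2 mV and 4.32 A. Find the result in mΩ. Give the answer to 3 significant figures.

(69.2 × 10⁻³) / (4.32) = 16.019 × 10⁻³ Ω

16.0 mΩ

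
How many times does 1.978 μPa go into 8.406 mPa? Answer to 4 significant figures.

4250

(8.406e-3) / (1.978e-6) = 4.2497e3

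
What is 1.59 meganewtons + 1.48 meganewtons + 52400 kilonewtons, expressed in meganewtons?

In meganewtons:
  1.59 meganewtons → 1.59
  1.48 meganewtons → 1.48
  52400 kilonewtons = 52400e-3 meganewtons = 52.4
Sum: 1.59 + 1.48 + 52.4 = 55.47

55.47 meganewtons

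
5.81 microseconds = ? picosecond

5810000 picoseconds

micro = 10⁻⁶, pico = 10⁻¹²; factor is 10⁶.
5.81 × 10⁶ = 5810000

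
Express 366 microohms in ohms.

micro = 1e-6, (no prefix) = 1e0; factor is 1e-6.
366 × 1e-6 = 0.000366

0.000366 ohms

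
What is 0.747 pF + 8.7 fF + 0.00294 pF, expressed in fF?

In fF:
  0.747 pF = 0.747e3 fF = 747
  8.7 fF → 8.7
  0.00294 pF = 0.00294e3 fF = 2.94
Sum: 747 + 8.7 + 2.94 = 758.64

758.64 fF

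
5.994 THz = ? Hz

tera = 10^12, (no prefix) = 10^0; factor is 10^12.
5.994 × 10^12 = 5994000000000

5994000000000 Hz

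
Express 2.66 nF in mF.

0.00000266 mF

nano = 10⁻⁹, milli = 10⁻³; factor is 10⁻⁶.
2.66 × 10⁻⁶ = 0.00000266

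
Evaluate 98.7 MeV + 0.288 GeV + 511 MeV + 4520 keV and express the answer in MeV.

In MeV:
  98.7 MeV → 98.7
  0.288 GeV = 0.288 × 10^3 MeV = 288
  511 MeV → 511
  4520 keV = 4520 × 10^-3 MeV = 4.52
Sum: 98.7 + 288 + 511 + 4.52 = 902.22

902.22 MeV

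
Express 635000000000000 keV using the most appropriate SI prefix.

= 635e15 eV; 1e15 is peta.

635 PeV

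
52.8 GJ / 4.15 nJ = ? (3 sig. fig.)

(52.8e9) / (4.15e-9) = 12.72e18

12700000000000000000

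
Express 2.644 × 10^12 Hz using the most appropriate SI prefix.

2.644 THz

= 2.644 × 10^12 Hz; 10^12 is tera.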